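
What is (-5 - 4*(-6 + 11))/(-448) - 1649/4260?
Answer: -158063/477120 ≈ -0.33129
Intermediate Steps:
(-5 - 4*(-6 + 11))/(-448) - 1649/4260 = (-5 - 4*5)*(-1/448) - 1649*1/4260 = (-5 - 20)*(-1/448) - 1649/4260 = -25*(-1/448) - 1649/4260 = 25/448 - 1649/4260 = -158063/477120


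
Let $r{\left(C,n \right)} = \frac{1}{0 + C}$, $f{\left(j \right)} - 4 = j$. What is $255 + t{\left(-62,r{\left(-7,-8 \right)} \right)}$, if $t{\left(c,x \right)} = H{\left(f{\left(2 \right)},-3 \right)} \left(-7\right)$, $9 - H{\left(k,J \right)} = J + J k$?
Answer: $45$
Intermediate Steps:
$f{\left(j \right)} = 4 + j$
$r{\left(C,n \right)} = \frac{1}{C}$
$H{\left(k,J \right)} = 9 - J - J k$ ($H{\left(k,J \right)} = 9 - \left(J + J k\right) = 9 - J - J k$)
$t{\left(c,x \right)} = -210$ ($t{\left(c,x \right)} = \left(9 - -3 - - 3 \left(4 + 2\right)\right) \left(-7\right) = \left(9 + 3 - \left(-3\right) 6\right) \left(-7\right) = \left(9 + 3 + 18\right) \left(-7\right) = 30 \left(-7\right) = -210$)
$255 + t{\left(-62,r{\left(-7,-8 \right)} \right)} = 255 - 210 = 45$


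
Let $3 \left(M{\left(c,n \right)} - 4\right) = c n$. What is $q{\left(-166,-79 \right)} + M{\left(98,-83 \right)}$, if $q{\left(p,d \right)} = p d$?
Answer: $\frac{31220}{3} \approx 10407.0$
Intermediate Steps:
$M{\left(c,n \right)} = 4 + \frac{c n}{3}$
$q{\left(p,d \right)} = d p$
$q{\left(-166,-79 \right)} + M{\left(98,-83 \right)} = \left(-79\right) \left(-166\right) + \left(4 + \frac{1}{3} \cdot 98 \left(-83\right)\right) = 13114 + \left(4 - \frac{8134}{3}\right) = 13114 - \frac{8122}{3} = \frac{31220}{3}$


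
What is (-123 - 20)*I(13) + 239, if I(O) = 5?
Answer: -476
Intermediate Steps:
(-123 - 20)*I(13) + 239 = (-123 - 20)*5 + 239 = -143*5 + 239 = -715 + 239 = -476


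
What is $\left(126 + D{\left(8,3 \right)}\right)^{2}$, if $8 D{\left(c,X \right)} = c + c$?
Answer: $16384$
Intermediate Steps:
$D{\left(c,X \right)} = \frac{c}{4}$ ($D{\left(c,X \right)} = \frac{c + c}{8} = \frac{2 c}{8} = \frac{c}{4}$)
$\left(126 + D{\left(8,3 \right)}\right)^{2} = \left(126 + \frac{1}{4} \cdot 8\right)^{2} = \left(126 + 2\right)^{2} = 128^{2} = 16384$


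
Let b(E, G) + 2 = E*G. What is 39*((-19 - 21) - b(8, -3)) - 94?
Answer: -640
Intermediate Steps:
b(E, G) = -2 + E*G
39*((-19 - 21) - b(8, -3)) - 94 = 39*((-19 - 21) - (-2 + 8*(-3))) - 94 = 39*(-40 - (-2 - 24)) - 94 = 39*(-40 - 1*(-26)) - 94 = 39*(-40 + 26) - 94 = 39*(-14) - 94 = -546 - 94 = -640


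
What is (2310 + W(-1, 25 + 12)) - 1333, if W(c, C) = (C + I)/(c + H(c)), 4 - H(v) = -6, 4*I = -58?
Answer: 1959/2 ≈ 979.50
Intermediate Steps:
I = -29/2 (I = (¼)*(-58) = -29/2 ≈ -14.500)
H(v) = 10 (H(v) = 4 - 1*(-6) = 4 + 6 = 10)
W(c, C) = (-29/2 + C)/(10 + c) (W(c, C) = (C - 29/2)/(c + 10) = (-29/2 + C)/(10 + c))
(2310 + W(-1, 25 + 12)) - 1333 = (2310 + (-29/2 + (25 + 12))/(10 - 1)) - 1333 = (2310 + (-29/2 + 37)/9) - 1333 = (2310 + (⅑)*(45/2)) - 1333 = (2310 + 5/2) - 1333 = 4625/2 - 1333 = 1959/2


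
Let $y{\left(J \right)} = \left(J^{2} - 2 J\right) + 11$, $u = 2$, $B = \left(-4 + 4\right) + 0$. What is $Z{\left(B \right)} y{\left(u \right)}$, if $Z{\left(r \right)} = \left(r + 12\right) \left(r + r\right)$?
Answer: $0$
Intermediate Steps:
$B = 0$ ($B = 0 + 0 = 0$)
$y{\left(J \right)} = 11 + J^{2} - 2 J$
$Z{\left(r \right)} = 2 r \left(12 + r\right)$ ($Z{\left(r \right)} = \left(12 + r\right) 2 r = 2 r \left(12 + r\right)$)
$Z{\left(B \right)} y{\left(u \right)} = 2 \cdot 0 \left(12 + 0\right) \left(11 + 2^{2} - 4\right) = 2 \cdot 0 \cdot 12 \left(11 + 4 - 4\right) = 0 \cdot 11 = 0$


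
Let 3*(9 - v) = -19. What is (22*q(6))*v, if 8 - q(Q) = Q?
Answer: 2024/3 ≈ 674.67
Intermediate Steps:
q(Q) = 8 - Q
v = 46/3 (v = 9 - ⅓*(-19) = 9 + 19/3 = 46/3 ≈ 15.333)
(22*q(6))*v = (22*(8 - 1*6))*(46/3) = (22*(8 - 6))*(46/3) = (22*2)*(46/3) = 44*(46/3) = 2024/3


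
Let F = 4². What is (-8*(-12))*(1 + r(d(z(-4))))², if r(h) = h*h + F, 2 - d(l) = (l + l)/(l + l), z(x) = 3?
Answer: 31104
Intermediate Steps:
d(l) = 1 (d(l) = 2 - (l + l)/(l + l) = 2 - 2*l/(2*l) = 2 - 2*l*1/(2*l) = 2 - 1*1 = 2 - 1 = 1)
F = 16
r(h) = 16 + h² (r(h) = h*h + 16 = h² + 16 = 16 + h²)
(-8*(-12))*(1 + r(d(z(-4))))² = (-8*(-12))*(1 + (16 + 1²))² = 96*(1 + (16 + 1))² = 96*(1 + 17)² = 96*18² = 96*324 = 31104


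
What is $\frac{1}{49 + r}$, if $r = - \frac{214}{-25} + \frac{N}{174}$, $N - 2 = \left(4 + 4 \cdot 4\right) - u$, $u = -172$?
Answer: $\frac{2175}{127618} \approx 0.017043$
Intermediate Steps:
$N = 194$ ($N = 2 + \left(\left(4 + 4 \cdot 4\right) - -172\right) = 2 + \left(\left(4 + 16\right) + 172\right) = 2 + \left(20 + 172\right) = 2 + 192 = 194$)
$r = \frac{21043}{2175}$ ($r = - \frac{214}{-25} + \frac{194}{174} = \left(-214\right) \left(- \frac{1}{25}\right) + 194 \cdot \frac{1}{174} = \frac{214}{25} + \frac{97}{87} = \frac{21043}{2175} \approx 9.6749$)
$\frac{1}{49 + r} = \frac{1}{49 + \frac{21043}{2175}} = \frac{1}{\frac{127618}{2175}} = \frac{2175}{127618}$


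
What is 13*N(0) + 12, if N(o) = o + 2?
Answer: 38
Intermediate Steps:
N(o) = 2 + o
13*N(0) + 12 = 13*(2 + 0) + 12 = 13*2 + 12 = 26 + 12 = 38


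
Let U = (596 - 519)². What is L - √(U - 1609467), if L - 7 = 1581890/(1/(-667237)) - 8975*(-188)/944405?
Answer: -199363052698096703/188881 - I*√1603538 ≈ -1.0555e+12 - 1266.3*I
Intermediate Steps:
U = 5929 (U = 77² = 5929)
L = -199363052698096703/188881 (L = 7 + (1581890/(1/(-667237)) - 8975*(-188)/944405) = 7 + (1581890/(-1/667237) + 1687300*(1/944405)) = 7 + (1581890*(-667237) + 337460/188881) = 7 + (-1055495537930 + 337460/188881) = 7 - 199363052699418870/188881 = -199363052698096703/188881 ≈ -1.0555e+12)
L - √(U - 1609467) = -199363052698096703/188881 - √(5929 - 1609467) = -199363052698096703/188881 - √(-1603538) = -199363052698096703/188881 - I*√1603538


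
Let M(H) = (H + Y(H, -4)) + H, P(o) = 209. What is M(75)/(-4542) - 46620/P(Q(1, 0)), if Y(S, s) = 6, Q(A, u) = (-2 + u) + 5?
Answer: -35296774/158213 ≈ -223.10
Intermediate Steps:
Q(A, u) = 3 + u
M(H) = 6 + 2*H (M(H) = (H + 6) + H = (6 + H) + H = 6 + 2*H)
M(75)/(-4542) - 46620/P(Q(1, 0)) = (6 + 2*75)/(-4542) - 46620/209 = (6 + 150)*(-1/4542) - 46620*1/209 = 156*(-1/4542) - 46620/209 = -26/757 - 46620/209 = -35296774/158213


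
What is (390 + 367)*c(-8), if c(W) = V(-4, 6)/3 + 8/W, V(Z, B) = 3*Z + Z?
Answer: -14383/3 ≈ -4794.3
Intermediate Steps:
V(Z, B) = 4*Z
c(W) = -16/3 + 8/W (c(W) = (4*(-4))/3 + 8/W = -16*⅓ + 8/W = -16/3 + 8/W)
(390 + 367)*c(-8) = (390 + 367)*(-16/3 + 8/(-8)) = 757*(-16/3 + 8*(-⅛)) = 757*(-16/3 - 1) = 757*(-19/3) = -14383/3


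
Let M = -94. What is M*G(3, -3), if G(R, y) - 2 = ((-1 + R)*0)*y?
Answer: -188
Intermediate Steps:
G(R, y) = 2 (G(R, y) = 2 + ((-1 + R)*0)*y = 2 + 0*y = 2 + 0 = 2)
M*G(3, -3) = -94*2 = -188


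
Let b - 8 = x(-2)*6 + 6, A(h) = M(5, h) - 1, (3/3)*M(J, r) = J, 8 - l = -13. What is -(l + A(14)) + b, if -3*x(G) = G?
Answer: -7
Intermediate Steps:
l = 21 (l = 8 - 1*(-13) = 8 + 13 = 21)
M(J, r) = J
x(G) = -G/3
A(h) = 4 (A(h) = 5 - 1 = 4)
b = 18 (b = 8 + (-1/3*(-2)*6 + 6) = 8 + ((2/3)*6 + 6) = 8 + (4 + 6) = 8 + 10 = 18)
-(l + A(14)) + b = -(21 + 4) + 18 = -1*25 + 18 = -25 + 18 = -7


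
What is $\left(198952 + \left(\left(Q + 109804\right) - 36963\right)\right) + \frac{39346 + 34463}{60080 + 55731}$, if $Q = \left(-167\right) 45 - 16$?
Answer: $\frac{30604520291}{115811} \approx 2.6426 \cdot 10^{5}$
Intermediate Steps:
$Q = -7531$ ($Q = -7515 - 16 = -7531$)
$\left(198952 + \left(\left(Q + 109804\right) - 36963\right)\right) + \frac{39346 + 34463}{60080 + 55731} = \left(198952 + \left(\left(-7531 + 109804\right) - 36963\right)\right) + \frac{39346 + 34463}{60080 + 55731} = \left(198952 + \left(102273 - 36963\right)\right) + \frac{73809}{115811} = \left(198952 + 65310\right) + 73809 \cdot \frac{1}{115811} = 264262 + \frac{73809}{115811} = \frac{30604520291}{115811}$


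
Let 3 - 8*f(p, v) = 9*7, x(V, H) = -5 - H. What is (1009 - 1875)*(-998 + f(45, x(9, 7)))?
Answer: 870763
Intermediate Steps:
f(p, v) = -15/2 (f(p, v) = 3/8 - 9*7/8 = 3/8 - ⅛*63 = 3/8 - 63/8 = -15/2)
(1009 - 1875)*(-998 + f(45, x(9, 7))) = (1009 - 1875)*(-998 - 15/2) = -866*(-2011/2) = 870763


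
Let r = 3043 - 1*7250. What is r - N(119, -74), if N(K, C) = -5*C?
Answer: -4577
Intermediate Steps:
r = -4207 (r = 3043 - 7250 = -4207)
r - N(119, -74) = -4207 - (-5)*(-74) = -4207 - 1*370 = -4207 - 370 = -4577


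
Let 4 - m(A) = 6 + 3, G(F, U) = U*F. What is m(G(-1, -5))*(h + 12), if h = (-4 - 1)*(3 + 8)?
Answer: 215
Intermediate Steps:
G(F, U) = F*U
m(A) = -5 (m(A) = 4 - (6 + 3) = 4 - 1*9 = 4 - 9 = -5)
h = -55 (h = -5*11 = -55)
m(G(-1, -5))*(h + 12) = -5*(-55 + 12) = -5*(-43) = 215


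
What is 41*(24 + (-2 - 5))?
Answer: 697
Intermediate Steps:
41*(24 + (-2 - 5)) = 41*(24 - 7) = 41*17 = 697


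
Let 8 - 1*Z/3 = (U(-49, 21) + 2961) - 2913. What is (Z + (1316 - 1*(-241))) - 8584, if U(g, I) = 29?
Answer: -7234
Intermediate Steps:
Z = -207 (Z = 24 - 3*((29 + 2961) - 2913) = 24 - 3*(2990 - 2913) = 24 - 3*77 = 24 - 231 = -207)
(Z + (1316 - 1*(-241))) - 8584 = (-207 + (1316 - 1*(-241))) - 8584 = (-207 + (1316 + 241)) - 8584 = (-207 + 1557) - 8584 = 1350 - 8584 = -7234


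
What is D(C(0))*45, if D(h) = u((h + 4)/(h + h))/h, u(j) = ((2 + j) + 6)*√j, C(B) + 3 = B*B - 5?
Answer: -1485/64 ≈ -23.203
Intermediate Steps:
C(B) = -8 + B² (C(B) = -3 + (B*B - 5) = -3 + (B² - 5) = -3 + (-5 + B²) = -8 + B²)
u(j) = √j*(8 + j) (u(j) = (8 + j)*√j = √j*(8 + j))
D(h) = √2*√((4 + h)/h)*(8 + (4 + h)/(2*h))/(2*h) (D(h) = (√((h + 4)/(h + h))*(8 + (h + 4)/(h + h)))/h = (√((4 + h)/((2*h)))*(8 + (4 + h)/((2*h))))/h = (√((4 + h)*(1/(2*h)))*(8 + (4 + h)*(1/(2*h))))/h = (√((4 + h)/(2*h))*(8 + (4 + h)/(2*h)))/h = ((√2*√((4 + h)/h)/2)*(8 + (4 + h)/(2*h)))/h = (√2*√((4 + h)/h)*(8 + (4 + h)/(2*h))/2)/h = √2*√((4 + h)/h)*(8 + (4 + h)/(2*h))/(2*h))
D(C(0))*45 = (√2*√((4 + (-8 + 0²))/(-8 + 0²))*(4 + 17*(-8 + 0²))/(4*(-8 + 0²)²))*45 = (√2*√((4 + (-8 + 0))/(-8 + 0))*(4 + 17*(-8 + 0))/(4*(-8 + 0)²))*45 = ((¼)*√2*√((4 - 8)/(-8))*(4 + 17*(-8))/(-8)²)*45 = ((¼)*√2*(1/64)*√(-⅛*(-4))*(4 - 136))*45 = ((¼)*√2*(1/64)*√(½)*(-132))*45 = ((¼)*√2*(1/64)*(√2/2)*(-132))*45 = -33/64*45 = -1485/64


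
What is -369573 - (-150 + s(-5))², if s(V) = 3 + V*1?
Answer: -392677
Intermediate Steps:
s(V) = 3 + V
-369573 - (-150 + s(-5))² = -369573 - (-150 + (3 - 5))² = -369573 - (-150 - 2)² = -369573 - 1*(-152)² = -369573 - 1*23104 = -369573 - 23104 = -392677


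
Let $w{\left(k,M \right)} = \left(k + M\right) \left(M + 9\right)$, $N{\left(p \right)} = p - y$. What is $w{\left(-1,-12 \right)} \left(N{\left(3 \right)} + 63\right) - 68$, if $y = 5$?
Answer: $2311$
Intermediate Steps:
$N{\left(p \right)} = -5 + p$ ($N{\left(p \right)} = p - 5 = -5 + p$)
$w{\left(k,M \right)} = \left(9 + M\right) \left(M + k\right)$ ($w{\left(k,M \right)} = \left(M + k\right) \left(9 + M\right) = \left(9 + M\right) \left(M + k\right)$)
$w{\left(-1,-12 \right)} \left(N{\left(3 \right)} + 63\right) - 68 = \left(\left(-12\right)^{2} + 9 \left(-12\right) + 9 \left(-1\right) - -12\right) \left(\left(-5 + 3\right) + 63\right) - 68 = \left(144 - 108 - 9 + 12\right) \left(-2 + 63\right) - 68 = 39 \cdot 61 - 68 = 2379 - 68 = 2311$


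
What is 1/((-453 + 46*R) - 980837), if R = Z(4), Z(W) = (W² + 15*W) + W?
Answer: -1/977610 ≈ -1.0229e-6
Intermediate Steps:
Z(W) = W² + 16*W
R = 80 (R = 4*(16 + 4) = 4*20 = 80)
1/((-453 + 46*R) - 980837) = 1/((-453 + 46*80) - 980837) = 1/((-453 + 3680) - 980837) = 1/(3227 - 980837) = 1/(-977610) = -1/977610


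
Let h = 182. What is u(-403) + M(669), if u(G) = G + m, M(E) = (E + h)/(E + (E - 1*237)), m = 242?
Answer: -176410/1101 ≈ -160.23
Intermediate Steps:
M(E) = (182 + E)/(-237 + 2*E) (M(E) = (E + 182)/(E + (E - 1*237)) = (182 + E)/(E + (E - 237)) = (182 + E)/(E + (-237 + E)) = (182 + E)/(-237 + 2*E))
u(G) = 242 + G (u(G) = G + 242 = 242 + G)
u(-403) + M(669) = (242 - 403) + (182 + 669)/(-237 + 2*669) = -161 + 851/(-237 + 1338) = -161 + 851/1101 = -176410/1101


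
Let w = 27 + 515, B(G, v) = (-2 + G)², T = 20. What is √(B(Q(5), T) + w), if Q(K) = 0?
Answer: √546 ≈ 23.367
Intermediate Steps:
w = 542
√(B(Q(5), T) + w) = √((-2 + 0)² + 542) = √((-2)² + 542) = √(4 + 542) = √546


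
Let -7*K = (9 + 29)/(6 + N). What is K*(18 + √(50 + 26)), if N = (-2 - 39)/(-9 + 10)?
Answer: 684/245 + 76*√19/245 ≈ 4.1440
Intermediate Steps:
N = -41 (N = -41/1 = -41*1 = -41)
K = 38/245 (K = -(9 + 29)/(7*(6 - 41)) = -38/(7*(-35)) = -38*(-1)/(7*35) = -⅐*(-38/35) = 38/245 ≈ 0.15510)
K*(18 + √(50 + 26)) = 38*(18 + √(50 + 26))/245 = 38*(18 + √76)/245 = 38*(18 + 2*√19)/245 = 684/245 + 76*√19/245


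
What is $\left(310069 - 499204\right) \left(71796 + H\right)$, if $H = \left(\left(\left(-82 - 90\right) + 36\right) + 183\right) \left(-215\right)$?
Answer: $-11667927285$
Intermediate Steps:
$H = -10105$ ($H = \left(\left(-172 + 36\right) + 183\right) \left(-215\right) = \left(-136 + 183\right) \left(-215\right) = 47 \left(-215\right) = -10105$)
$\left(310069 - 499204\right) \left(71796 + H\right) = \left(310069 - 499204\right) \left(71796 - 10105\right) = \left(-189135\right) 61691 = -11667927285$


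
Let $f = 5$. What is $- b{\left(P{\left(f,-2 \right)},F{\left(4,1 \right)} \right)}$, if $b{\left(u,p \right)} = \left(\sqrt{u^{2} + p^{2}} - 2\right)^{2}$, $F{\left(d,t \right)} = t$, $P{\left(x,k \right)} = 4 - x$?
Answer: $-6 + 4 \sqrt{2} \approx -0.34315$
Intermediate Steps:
$b{\left(u,p \right)} = \left(-2 + \sqrt{p^{2} + u^{2}}\right)^{2}$ ($b{\left(u,p \right)} = \left(\sqrt{p^{2} + u^{2}} - 2\right)^{2} = \left(-2 + \sqrt{p^{2} + u^{2}}\right)^{2}$)
$- b{\left(P{\left(f,-2 \right)},F{\left(4,1 \right)} \right)} = - \left(-2 + \sqrt{1^{2} + \left(4 - 5\right)^{2}}\right)^{2} = - \left(-2 + \sqrt{1 + \left(4 - 5\right)^{2}}\right)^{2} = - \left(-2 + \sqrt{1 + \left(-1\right)^{2}}\right)^{2} = - \left(-2 + \sqrt{1 + 1}\right)^{2} = - \left(-2 + \sqrt{2}\right)^{2}$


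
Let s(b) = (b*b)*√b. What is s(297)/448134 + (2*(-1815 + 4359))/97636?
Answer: 1272/24409 + 88209*√33/149378 ≈ 3.4443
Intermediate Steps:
s(b) = b^(5/2) (s(b) = b²*√b = b^(5/2))
s(297)/448134 + (2*(-1815 + 4359))/97636 = 297^(5/2)/448134 + (2*(-1815 + 4359))/97636 = (264627*√33)*(1/448134) + (2*2544)*(1/97636) = 88209*√33/149378 + 5088*(1/97636) = 88209*√33/149378 + 1272/24409 = 1272/24409 + 88209*√33/149378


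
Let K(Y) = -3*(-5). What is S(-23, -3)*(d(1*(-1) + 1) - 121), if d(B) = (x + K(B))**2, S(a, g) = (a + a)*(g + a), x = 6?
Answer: 382720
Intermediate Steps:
S(a, g) = 2*a*(a + g) (S(a, g) = (2*a)*(a + g) = 2*a*(a + g))
K(Y) = 15
d(B) = 441 (d(B) = (6 + 15)**2 = 21**2 = 441)
S(-23, -3)*(d(1*(-1) + 1) - 121) = (2*(-23)*(-23 - 3))*(441 - 121) = (2*(-23)*(-26))*320 = 1196*320 = 382720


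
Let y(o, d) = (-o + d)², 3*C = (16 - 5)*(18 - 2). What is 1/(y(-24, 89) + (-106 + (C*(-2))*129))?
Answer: -1/2473 ≈ -0.00040437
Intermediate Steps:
C = 176/3 (C = ((16 - 5)*(18 - 2))/3 = (11*16)/3 = (⅓)*176 = 176/3 ≈ 58.667)
y(o, d) = (d - o)²
1/(y(-24, 89) + (-106 + (C*(-2))*129)) = 1/((89 - 1*(-24))² + (-106 + ((176/3)*(-2))*129)) = 1/((89 + 24)² + (-106 - 352/3*129)) = 1/(113² + (-106 - 15136)) = 1/(12769 - 15242) = 1/(-2473) = -1/2473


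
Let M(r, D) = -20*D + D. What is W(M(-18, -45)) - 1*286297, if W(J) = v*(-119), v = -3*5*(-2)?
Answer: -289867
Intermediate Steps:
v = 30 (v = -15*(-2) = 30)
M(r, D) = -19*D
W(J) = -3570 (W(J) = 30*(-119) = -3570)
W(M(-18, -45)) - 1*286297 = -3570 - 1*286297 = -3570 - 286297 = -289867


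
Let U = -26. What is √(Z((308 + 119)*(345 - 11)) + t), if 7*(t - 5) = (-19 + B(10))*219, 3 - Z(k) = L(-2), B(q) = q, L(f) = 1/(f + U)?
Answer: 3*I*√5957/14 ≈ 16.539*I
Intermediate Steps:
L(f) = 1/(-26 + f) (L(f) = 1/(f - 26) = 1/(-26 + f))
Z(k) = 85/28 (Z(k) = 3 - 1/(-26 - 2) = 3 - 1/(-28) = 3 - 1*(-1/28) = 3 + 1/28 = 85/28)
t = -1936/7 (t = 5 + ((-19 + 10)*219)/7 = 5 + (-9*219)/7 = 5 + (⅐)*(-1971) = 5 - 1971/7 = -1936/7 ≈ -276.57)
√(Z((308 + 119)*(345 - 11)) + t) = √(85/28 - 1936/7) = √(-7659/28) = 3*I*√5957/14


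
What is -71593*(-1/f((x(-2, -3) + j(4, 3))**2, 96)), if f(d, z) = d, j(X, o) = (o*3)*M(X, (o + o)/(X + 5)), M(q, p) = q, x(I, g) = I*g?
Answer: 71593/1764 ≈ 40.586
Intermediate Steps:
j(X, o) = 3*X*o (j(X, o) = (o*3)*X = (3*o)*X = 3*X*o)
-71593*(-1/f((x(-2, -3) + j(4, 3))**2, 96)) = -71593*(-1/(-2*(-3) + 3*4*3)**2) = -71593*(-1/(6 + 36)**2) = -71593/((-1*42**2)) = -71593/((-1*1764)) = -71593/(-1764) = -71593*(-1/1764) = 71593/1764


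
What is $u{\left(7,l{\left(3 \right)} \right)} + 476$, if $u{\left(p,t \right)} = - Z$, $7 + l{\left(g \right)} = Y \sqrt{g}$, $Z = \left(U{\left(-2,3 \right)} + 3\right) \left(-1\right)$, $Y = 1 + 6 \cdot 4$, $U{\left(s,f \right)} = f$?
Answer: $482$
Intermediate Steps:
$Y = 25$ ($Y = 1 + 24 = 25$)
$Z = -6$ ($Z = \left(3 + 3\right) \left(-1\right) = 6 \left(-1\right) = -6$)
$l{\left(g \right)} = -7 + 25 \sqrt{g}$
$u{\left(p,t \right)} = 6$ ($u{\left(p,t \right)} = \left(-1\right) \left(-6\right) = 6$)
$u{\left(7,l{\left(3 \right)} \right)} + 476 = 6 + 476 = 482$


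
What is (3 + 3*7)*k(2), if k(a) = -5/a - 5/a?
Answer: -120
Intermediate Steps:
k(a) = -10/a
(3 + 3*7)*k(2) = (3 + 3*7)*(-10/2) = (3 + 21)*(-10*½) = 24*(-5) = -120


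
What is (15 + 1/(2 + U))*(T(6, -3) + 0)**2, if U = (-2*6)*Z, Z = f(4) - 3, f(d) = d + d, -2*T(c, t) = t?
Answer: 7821/232 ≈ 33.711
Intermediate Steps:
T(c, t) = -t/2
f(d) = 2*d
Z = 5 (Z = 2*4 - 3 = 8 - 3 = 5)
U = -60 (U = -2*6*5 = -12*5 = -60)
(15 + 1/(2 + U))*(T(6, -3) + 0)**2 = (15 + 1/(2 - 60))*(-1/2*(-3) + 0)**2 = (15 + 1/(-58))*(3/2 + 0)**2 = (15 - 1/58)*(3/2)**2 = (869/58)*(9/4) = 7821/232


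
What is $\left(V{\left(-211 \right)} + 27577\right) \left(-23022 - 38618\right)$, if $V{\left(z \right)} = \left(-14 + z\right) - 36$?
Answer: $-1683758240$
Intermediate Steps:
$V{\left(z \right)} = -50 + z$
$\left(V{\left(-211 \right)} + 27577\right) \left(-23022 - 38618\right) = \left(\left(-50 - 211\right) + 27577\right) \left(-23022 - 38618\right) = \left(-261 + 27577\right) \left(-61640\right) = 27316 \left(-61640\right) = -1683758240$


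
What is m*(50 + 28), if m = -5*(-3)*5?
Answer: 5850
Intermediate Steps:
m = 75 (m = 15*5 = 75)
m*(50 + 28) = 75*(50 + 28) = 75*78 = 5850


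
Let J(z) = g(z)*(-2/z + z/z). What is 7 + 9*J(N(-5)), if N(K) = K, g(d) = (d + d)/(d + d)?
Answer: 98/5 ≈ 19.600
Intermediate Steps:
g(d) = 1 (g(d) = (2*d)/((2*d)) = (2*d)*(1/(2*d)) = 1)
J(z) = 1 - 2/z (J(z) = 1*(-2/z + z/z) = 1*(-2/z + 1) = 1*(1 - 2/z) = 1 - 2/z)
7 + 9*J(N(-5)) = 7 + 9*((-2 - 5)/(-5)) = 7 + 9*(-⅕*(-7)) = 7 + 9*(7/5) = 7 + 63/5 = 98/5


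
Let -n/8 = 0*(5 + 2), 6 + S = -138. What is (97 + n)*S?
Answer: -13968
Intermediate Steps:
S = -144 (S = -6 - 138 = -144)
n = 0 (n = -0*(5 + 2) = -0*7 = -8*0 = 0)
(97 + n)*S = (97 + 0)*(-144) = 97*(-144) = -13968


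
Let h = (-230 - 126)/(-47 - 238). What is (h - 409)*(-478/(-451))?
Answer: -55547902/128535 ≈ -432.16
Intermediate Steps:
h = 356/285 (h = -356/(-285) = -356*(-1/285) = 356/285 ≈ 1.2491)
(h - 409)*(-478/(-451)) = (356/285 - 409)*(-478/(-451)) = -(-55547902)*(-1)/(285*451) = -116209/285*478/451 = -55547902/128535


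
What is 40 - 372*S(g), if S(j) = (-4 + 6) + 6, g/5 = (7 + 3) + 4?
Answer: -2936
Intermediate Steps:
g = 70 (g = 5*((7 + 3) + 4) = 5*(10 + 4) = 5*14 = 70)
S(j) = 8 (S(j) = 2 + 6 = 8)
40 - 372*S(g) = 40 - 372*8 = 40 - 2976 = -2936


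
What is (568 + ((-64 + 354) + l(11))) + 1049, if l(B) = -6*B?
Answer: 1841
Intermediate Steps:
(568 + ((-64 + 354) + l(11))) + 1049 = (568 + ((-64 + 354) - 6*11)) + 1049 = (568 + (290 - 66)) + 1049 = (568 + 224) + 1049 = 792 + 1049 = 1841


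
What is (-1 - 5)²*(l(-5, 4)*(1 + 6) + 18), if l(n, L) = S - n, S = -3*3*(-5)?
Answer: 13248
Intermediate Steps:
S = 45 (S = -9*(-5) = 45)
l(n, L) = 45 - n
(-1 - 5)²*(l(-5, 4)*(1 + 6) + 18) = (-1 - 5)²*((45 - 1*(-5))*(1 + 6) + 18) = (-6)²*((45 + 5)*7 + 18) = 36*(50*7 + 18) = 36*(350 + 18) = 36*368 = 13248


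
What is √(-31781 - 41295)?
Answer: 2*I*√18269 ≈ 270.33*I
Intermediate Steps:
√(-31781 - 41295) = √(-73076) = 2*I*√18269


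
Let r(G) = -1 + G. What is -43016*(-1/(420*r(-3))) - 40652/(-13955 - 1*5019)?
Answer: -46743139/1992270 ≈ -23.462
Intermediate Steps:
-43016*(-1/(420*r(-3))) - 40652/(-13955 - 1*5019) = -43016*(-1/(420*(-1 - 3))) - 40652/(-13955 - 1*5019) = -43016/(-4*(-21)*20) - 40652/(-13955 - 5019) = -43016/(84*20) - 40652/(-18974) = -43016/1680 - 40652*(-1/18974) = -43016*1/1680 + 20326/9487 = -5377/210 + 20326/9487 = -46743139/1992270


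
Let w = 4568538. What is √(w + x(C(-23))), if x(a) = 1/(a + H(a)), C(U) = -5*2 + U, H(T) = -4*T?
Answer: √4975137893/33 ≈ 2137.4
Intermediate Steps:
C(U) = -10 + U
x(a) = -1/(3*a) (x(a) = 1/(a - 4*a) = 1/(-3*a) = -1/(3*a))
√(w + x(C(-23))) = √(4568538 - 1/(3*(-10 - 23))) = √(4568538 - ⅓/(-33)) = √(4568538 - ⅓*(-1/33)) = √(4568538 + 1/99) = √(452285263/99) = √4975137893/33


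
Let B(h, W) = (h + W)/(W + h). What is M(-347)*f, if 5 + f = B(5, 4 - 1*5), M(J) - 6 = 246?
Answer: -1008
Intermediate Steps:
M(J) = 252 (M(J) = 6 + 246 = 252)
B(h, W) = 1 (B(h, W) = (W + h)/(W + h) = 1)
f = -4 (f = -5 + 1 = -4)
M(-347)*f = 252*(-4) = -1008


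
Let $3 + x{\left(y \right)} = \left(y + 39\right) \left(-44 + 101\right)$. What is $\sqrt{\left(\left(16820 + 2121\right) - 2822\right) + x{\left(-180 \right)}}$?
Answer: $\sqrt{8079} \approx 89.883$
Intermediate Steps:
$x{\left(y \right)} = 2220 + 57 y$ ($x{\left(y \right)} = -3 + \left(y + 39\right) \left(-44 + 101\right) = -3 + \left(39 + y\right) 57 = -3 + \left(2223 + 57 y\right) = 2220 + 57 y$)
$\sqrt{\left(\left(16820 + 2121\right) - 2822\right) + x{\left(-180 \right)}} = \sqrt{\left(\left(16820 + 2121\right) - 2822\right) + \left(2220 + 57 \left(-180\right)\right)} = \sqrt{\left(18941 - 2822\right) + \left(2220 - 10260\right)} = \sqrt{16119 - 8040} = \sqrt{8079}$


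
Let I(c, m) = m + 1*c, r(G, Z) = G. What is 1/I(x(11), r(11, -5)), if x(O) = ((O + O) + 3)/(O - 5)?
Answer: 6/91 ≈ 0.065934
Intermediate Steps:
x(O) = (3 + 2*O)/(-5 + O) (x(O) = (2*O + 3)/(-5 + O) = (3 + 2*O)/(-5 + O))
I(c, m) = c + m (I(c, m) = m + c = c + m)
1/I(x(11), r(11, -5)) = 1/((3 + 2*11)/(-5 + 11) + 11) = 1/((3 + 22)/6 + 11) = 1/((⅙)*25 + 11) = 1/(25/6 + 11) = 1/(91/6) = 6/91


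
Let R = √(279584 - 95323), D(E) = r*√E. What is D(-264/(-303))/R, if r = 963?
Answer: 1926*√3383702/1691851 ≈ 2.0941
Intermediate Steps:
D(E) = 963*√E
R = √184261 ≈ 429.26
D(-264/(-303))/R = (963*√(-264/(-303)))/(√184261) = (963*√(-264*(-1/303)))*(√184261/184261) = (963*√(88/101))*(√184261/184261) = (963*(2*√2222/101))*(√184261/184261) = (1926*√2222/101)*(√184261/184261) = 1926*√3383702/1691851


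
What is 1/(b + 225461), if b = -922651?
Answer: -1/697190 ≈ -1.4343e-6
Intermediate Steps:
1/(b + 225461) = 1/(-922651 + 225461) = 1/(-697190) = -1/697190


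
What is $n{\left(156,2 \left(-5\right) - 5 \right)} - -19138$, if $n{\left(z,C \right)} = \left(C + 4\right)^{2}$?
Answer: $19259$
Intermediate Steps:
$n{\left(z,C \right)} = \left(4 + C\right)^{2}$
$n{\left(156,2 \left(-5\right) - 5 \right)} - -19138 = \left(4 + \left(2 \left(-5\right) - 5\right)\right)^{2} - -19138 = \left(4 - 15\right)^{2} + 19138 = \left(-11\right)^{2} + 19138 = 121 + 19138 = 19259$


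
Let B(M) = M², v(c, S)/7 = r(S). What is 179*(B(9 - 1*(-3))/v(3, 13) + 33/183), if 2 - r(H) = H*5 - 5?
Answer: -386461/12383 ≈ -31.209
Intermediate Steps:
r(H) = 7 - 5*H (r(H) = 2 - (H*5 - 5) = 2 - (5*H - 5) = 2 - (-5 + 5*H) = 2 + (5 - 5*H) = 7 - 5*H)
v(c, S) = 49 - 35*S (v(c, S) = 7*(7 - 5*S) = 49 - 35*S)
179*(B(9 - 1*(-3))/v(3, 13) + 33/183) = 179*((9 - 1*(-3))²/(49 - 35*13) + 33/183) = 179*((9 + 3)²/(49 - 455) + 33*(1/183)) = 179*(12²/(-406) + 11/61) = 179*(144*(-1/406) + 11/61) = 179*(-72/203 + 11/61) = 179*(-2159/12383) = -386461/12383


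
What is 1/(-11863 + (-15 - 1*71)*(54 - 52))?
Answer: -1/12035 ≈ -8.3091e-5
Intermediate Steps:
1/(-11863 + (-15 - 1*71)*(54 - 52)) = 1/(-11863 + (-15 - 71)*2) = 1/(-11863 - 86*2) = 1/(-11863 - 172) = 1/(-12035) = -1/12035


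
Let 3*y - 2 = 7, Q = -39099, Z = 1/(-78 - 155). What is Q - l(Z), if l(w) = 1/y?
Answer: -117298/3 ≈ -39099.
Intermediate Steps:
Z = -1/233 (Z = 1/(-233) = -1/233 ≈ -0.0042918)
y = 3 (y = 2/3 + (1/3)*7 = 2/3 + 7/3 = 3)
l(w) = 1/3
Q - l(Z) = -39099 - 1*1/3 = -39099 - 1/3 = -117298/3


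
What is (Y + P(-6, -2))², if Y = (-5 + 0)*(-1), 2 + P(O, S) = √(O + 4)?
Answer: (3 + I*√2)² ≈ 7.0 + 8.4853*I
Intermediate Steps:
P(O, S) = -2 + √(4 + O) (P(O, S) = -2 + √(O + 4) = -2 + √(4 + O))
Y = 5 (Y = -5*(-1) = 5)
(Y + P(-6, -2))² = (5 + (-2 + √(4 - 6)))² = (5 + (-2 + √(-2)))² = (5 + (-2 + I*√2))² = (3 + I*√2)²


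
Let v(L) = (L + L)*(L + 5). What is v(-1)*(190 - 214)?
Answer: 192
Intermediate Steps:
v(L) = 2*L*(5 + L) (v(L) = (2*L)*(5 + L) = 2*L*(5 + L))
v(-1)*(190 - 214) = (2*(-1)*(5 - 1))*(190 - 214) = (2*(-1)*4)*(-24) = -8*(-24) = 192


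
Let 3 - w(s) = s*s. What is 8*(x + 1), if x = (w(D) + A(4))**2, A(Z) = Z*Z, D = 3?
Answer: 808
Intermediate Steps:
A(Z) = Z**2
w(s) = 3 - s**2 (w(s) = 3 - s*s = 3 - s**2)
x = 100 (x = ((3 - 1*3**2) + 4**2)**2 = ((3 - 1*9) + 16)**2 = ((3 - 9) + 16)**2 = (-6 + 16)**2 = 10**2 = 100)
8*(x + 1) = 8*(100 + 1) = 8*101 = 808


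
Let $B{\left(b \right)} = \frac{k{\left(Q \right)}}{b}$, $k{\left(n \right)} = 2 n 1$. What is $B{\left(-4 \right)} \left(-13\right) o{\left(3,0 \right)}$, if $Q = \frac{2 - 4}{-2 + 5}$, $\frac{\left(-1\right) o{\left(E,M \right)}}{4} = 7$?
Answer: $\frac{364}{3} \approx 121.33$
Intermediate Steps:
$o{\left(E,M \right)} = -28$ ($o{\left(E,M \right)} = \left(-4\right) 7 = -28$)
$Q = - \frac{2}{3} \approx -0.66667$
$k{\left(n \right)} = 2 n$
$B{\left(b \right)} = - \frac{4}{3 b}$ ($B{\left(b \right)} = \frac{2 \left(- \frac{2}{3}\right)}{b} = - \frac{4}{3 b}$)
$B{\left(-4 \right)} \left(-13\right) o{\left(3,0 \right)} = - \frac{4}{3 \left(-4\right)} \left(-13\right) \left(-28\right) = \left(- \frac{4}{3}\right) \left(- \frac{1}{4}\right) \left(-13\right) \left(-28\right) = \frac{1}{3} \left(-13\right) \left(-28\right) = \left(- \frac{13}{3}\right) \left(-28\right) = \frac{364}{3}$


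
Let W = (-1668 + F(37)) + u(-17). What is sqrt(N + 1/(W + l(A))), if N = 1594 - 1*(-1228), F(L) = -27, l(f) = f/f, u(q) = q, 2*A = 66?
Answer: sqrt(8261462551)/1711 ≈ 53.122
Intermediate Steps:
A = 33 (A = (1/2)*66 = 33)
l(f) = 1
W = -1712 (W = (-1668 - 27) - 17 = -1695 - 17 = -1712)
N = 2822 (N = 1594 + 1228 = 2822)
sqrt(N + 1/(W + l(A))) = sqrt(2822 + 1/(-1712 + 1)) = sqrt(2822 + 1/(-1711)) = sqrt(2822 - 1/1711) = sqrt(4828441/1711) = sqrt(8261462551)/1711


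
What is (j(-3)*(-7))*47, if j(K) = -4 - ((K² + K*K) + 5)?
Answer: 8883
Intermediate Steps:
j(K) = -9 - 2*K² (j(K) = -4 - ((K² + K²) + 5) = -4 - (2*K² + 5) = -4 - (5 + 2*K²) = -4 + (-5 - 2*K²) = -9 - 2*K²)
(j(-3)*(-7))*47 = ((-9 - 2*(-3)²)*(-7))*47 = ((-9 - 2*9)*(-7))*47 = ((-9 - 18)*(-7))*47 = -27*(-7)*47 = 189*47 = 8883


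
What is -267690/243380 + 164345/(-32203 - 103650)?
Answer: -7636477567/3306390314 ≈ -2.3096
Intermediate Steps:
-267690/243380 + 164345/(-32203 - 103650) = -267690*1/243380 + 164345/(-135853) = -26769/24338 + 164345*(-1/135853) = -26769/24338 - 164345/135853 = -7636477567/3306390314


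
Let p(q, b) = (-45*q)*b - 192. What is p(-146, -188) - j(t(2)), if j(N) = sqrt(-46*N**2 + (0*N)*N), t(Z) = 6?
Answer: -1235352 - 6*I*sqrt(46) ≈ -1.2354e+6 - 40.694*I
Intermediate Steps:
j(N) = sqrt(46)*sqrt(-N**2) (j(N) = sqrt(-46*N**2 + 0*N) = sqrt(-46*N**2 + 0) = sqrt(-46*N**2) = sqrt(46)*sqrt(-N**2))
p(q, b) = -192 - 45*b*q (p(q, b) = -45*b*q - 192 = -192 - 45*b*q)
p(-146, -188) - j(t(2)) = (-192 - 45*(-188)*(-146)) - sqrt(46)*sqrt(-1*6**2) = (-192 - 1235160) - sqrt(46)*sqrt(-1*36) = -1235352 - sqrt(46)*sqrt(-36) = -1235352 - sqrt(46)*6*I = -1235352 - 6*I*sqrt(46)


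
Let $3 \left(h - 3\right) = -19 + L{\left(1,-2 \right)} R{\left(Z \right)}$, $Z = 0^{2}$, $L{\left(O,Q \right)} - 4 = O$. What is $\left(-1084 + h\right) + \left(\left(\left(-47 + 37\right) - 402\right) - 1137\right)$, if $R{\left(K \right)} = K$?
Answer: $- \frac{7909}{3} \approx -2636.3$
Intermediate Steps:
$L{\left(O,Q \right)} = 4 + O$
$Z = 0$
$h = - \frac{10}{3}$ ($h = 3 + \frac{-19 + \left(4 + 1\right) 0}{3} = 3 + \frac{-19 + 5 \cdot 0}{3} = 3 + \frac{-19 + 0}{3} = 3 + \frac{1}{3} \left(-19\right) = 3 - \frac{19}{3} = - \frac{10}{3} \approx -3.3333$)
$\left(-1084 + h\right) + \left(\left(\left(-47 + 37\right) - 402\right) - 1137\right) = \left(-1084 - \frac{10}{3}\right) + \left(\left(\left(-47 + 37\right) - 402\right) - 1137\right) = - \frac{3262}{3} - 1549 = - \frac{7909}{3}$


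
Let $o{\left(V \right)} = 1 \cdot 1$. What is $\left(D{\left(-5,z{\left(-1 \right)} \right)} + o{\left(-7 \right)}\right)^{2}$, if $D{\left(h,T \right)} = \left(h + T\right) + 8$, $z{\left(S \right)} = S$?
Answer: $9$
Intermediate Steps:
$D{\left(h,T \right)} = 8 + T + h$ ($D{\left(h,T \right)} = \left(T + h\right) + 8 = 8 + T + h$)
$o{\left(V \right)} = 1$
$\left(D{\left(-5,z{\left(-1 \right)} \right)} + o{\left(-7 \right)}\right)^{2} = \left(\left(8 - 1 - 5\right) + 1\right)^{2} = \left(2 + 1\right)^{2} = 3^{2} = 9$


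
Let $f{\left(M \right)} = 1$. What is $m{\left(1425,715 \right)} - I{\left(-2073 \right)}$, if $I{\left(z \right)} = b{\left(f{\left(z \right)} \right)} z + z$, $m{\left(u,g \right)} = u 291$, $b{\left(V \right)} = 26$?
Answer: $470646$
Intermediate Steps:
$m{\left(u,g \right)} = 291 u$
$I{\left(z \right)} = 27 z$ ($I{\left(z \right)} = 26 z + z = 27 z$)
$m{\left(1425,715 \right)} - I{\left(-2073 \right)} = 291 \cdot 1425 - 27 \left(-2073\right) = 414675 - -55971 = 414675 + 55971 = 470646$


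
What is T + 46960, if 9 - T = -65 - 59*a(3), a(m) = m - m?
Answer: 47034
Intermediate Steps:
a(m) = 0
T = 74 (T = 9 - (-65 - 59*0) = 9 - (-65 + 0) = 9 - 1*(-65) = 9 + 65 = 74)
T + 46960 = 74 + 46960 = 47034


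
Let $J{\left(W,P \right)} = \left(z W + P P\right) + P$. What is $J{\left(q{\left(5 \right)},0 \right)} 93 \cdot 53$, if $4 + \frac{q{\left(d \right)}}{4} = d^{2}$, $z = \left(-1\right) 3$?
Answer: $-1242108$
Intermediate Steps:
$z = -3$
$q{\left(d \right)} = -16 + 4 d^{2}$
$J{\left(W,P \right)} = P + P^{2} - 3 W$ ($J{\left(W,P \right)} = \left(- 3 W + P P\right) + P = \left(- 3 W + P^{2}\right) + P = \left(P^{2} - 3 W\right) + P = P + P^{2} - 3 W$)
$J{\left(q{\left(5 \right)},0 \right)} 93 \cdot 53 = \left(0 + 0^{2} - 3 \left(-16 + 4 \cdot 5^{2}\right)\right) 93 \cdot 53 = \left(0 + 0 - 3 \left(-16 + 4 \cdot 25\right)\right) 93 \cdot 53 = \left(0 + 0 - 3 \left(-16 + 100\right)\right) 93 \cdot 53 = \left(0 + 0 - 252\right) 93 \cdot 53 = \left(-252\right) 93 \cdot 53 = \left(-23436\right) 53 = -1242108$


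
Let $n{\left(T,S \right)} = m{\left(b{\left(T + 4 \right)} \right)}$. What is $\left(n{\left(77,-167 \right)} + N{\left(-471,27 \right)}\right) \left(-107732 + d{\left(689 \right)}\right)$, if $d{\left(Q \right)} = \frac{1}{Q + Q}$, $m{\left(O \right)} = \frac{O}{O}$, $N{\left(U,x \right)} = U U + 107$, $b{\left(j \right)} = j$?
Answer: $- \frac{2534567007735}{106} \approx -2.3911 \cdot 10^{10}$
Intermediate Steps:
$N{\left(U,x \right)} = 107 + U^{2}$ ($N{\left(U,x \right)} = U^{2} + 107 = 107 + U^{2}$)
$m{\left(O \right)} = 1$
$d{\left(Q \right)} = \frac{1}{2 Q}$
$n{\left(T,S \right)} = 1$
$\left(n{\left(77,-167 \right)} + N{\left(-471,27 \right)}\right) \left(-107732 + d{\left(689 \right)}\right) = \left(1 + \left(107 + \left(-471\right)^{2}\right)\right) \left(-107732 + \frac{1}{2 \cdot 689}\right) = \left(1 + \left(107 + 221841\right)\right) \left(-107732 + \frac{1}{2} \cdot \frac{1}{689}\right) = \left(1 + 221948\right) \left(-107732 + \frac{1}{1378}\right) = 221949 \left(- \frac{148454695}{1378}\right) = - \frac{2534567007735}{106}$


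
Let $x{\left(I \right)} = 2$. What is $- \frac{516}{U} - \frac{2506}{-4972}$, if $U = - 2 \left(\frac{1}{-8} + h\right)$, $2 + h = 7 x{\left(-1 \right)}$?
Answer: $\frac{5250139}{236170} \approx 22.23$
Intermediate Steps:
$h = 12$ ($h = -2 + 7 \cdot 2 = -2 + 14 = 12$)
$U = - \frac{95}{4}$ ($U = - 2 \left(\frac{1}{-8} + 12\right) = - 2 \left(- \frac{1}{8} + 12\right) = \left(-2\right) \frac{95}{8} = - \frac{95}{4} \approx -23.75$)
$- \frac{516}{U} - \frac{2506}{-4972} = - \frac{516}{- \frac{95}{4}} - \frac{2506}{-4972} = \left(-516\right) \left(- \frac{4}{95}\right) - - \frac{1253}{2486} = \frac{2064}{95} + \frac{1253}{2486} = \frac{5250139}{236170}$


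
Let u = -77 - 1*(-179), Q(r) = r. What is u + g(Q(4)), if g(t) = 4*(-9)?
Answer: 66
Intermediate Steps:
g(t) = -36
u = 102 (u = -77 + 179 = 102)
u + g(Q(4)) = 102 - 36 = 66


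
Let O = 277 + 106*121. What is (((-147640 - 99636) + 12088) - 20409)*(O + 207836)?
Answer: -56471345583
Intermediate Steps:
O = 13103 (O = 277 + 12826 = 13103)
(((-147640 - 99636) + 12088) - 20409)*(O + 207836) = (((-147640 - 99636) + 12088) - 20409)*(13103 + 207836) = ((-247276 + 12088) - 20409)*220939 = (-235188 - 20409)*220939 = -255597*220939 = -56471345583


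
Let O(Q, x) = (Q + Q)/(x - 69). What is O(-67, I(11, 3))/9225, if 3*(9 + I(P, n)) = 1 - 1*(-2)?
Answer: 134/710325 ≈ 0.00018865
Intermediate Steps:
I(P, n) = -8 (I(P, n) = -9 + (1 - 1*(-2))/3 = -9 + (1 + 2)/3 = -9 + (⅓)*3 = -9 + 1 = -8)
O(Q, x) = 2*Q/(-69 + x) (O(Q, x) = (2*Q)/(-69 + x) = 2*Q/(-69 + x))
O(-67, I(11, 3))/9225 = (2*(-67)/(-69 - 8))/9225 = (2*(-67)/(-77))*(1/9225) = (2*(-67)*(-1/77))*(1/9225) = (134/77)*(1/9225) = 134/710325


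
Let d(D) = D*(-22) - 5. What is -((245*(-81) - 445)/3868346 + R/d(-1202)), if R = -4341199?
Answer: 8396898117082/51137599947 ≈ 164.20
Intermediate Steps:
d(D) = -5 - 22*D (d(D) = -22*D - 5 = -5 - 22*D)
-((245*(-81) - 445)/3868346 + R/d(-1202)) = -((245*(-81) - 445)/3868346 - 4341199/(-5 - 22*(-1202))) = -((-19845 - 445)*(1/3868346) - 4341199/(-5 + 26444)) = -(-20290*1/3868346 - 4341199/26439) = -(-10145/1934173 - 4341199*1/26439) = -(-10145/1934173 - 4341199/26439) = -1*(-8396898117082/51137599947) = 8396898117082/51137599947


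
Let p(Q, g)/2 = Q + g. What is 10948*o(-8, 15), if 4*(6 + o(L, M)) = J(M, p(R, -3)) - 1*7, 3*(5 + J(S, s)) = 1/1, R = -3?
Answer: -292859/3 ≈ -97620.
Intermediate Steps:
p(Q, g) = 2*Q + 2*g (p(Q, g) = 2*(Q + g) = 2*Q + 2*g)
J(S, s) = -14/3 (J(S, s) = -5 + (⅓)/1 = -5 + (⅓)*1 = -5 + ⅓ = -14/3)
o(L, M) = -107/12 (o(L, M) = -6 + (-14/3 - 1*7)/4 = -6 + (-14/3 - 7)/4 = -6 + (¼)*(-35/3) = -6 - 35/12 = -107/12)
10948*o(-8, 15) = 10948*(-107/12) = -292859/3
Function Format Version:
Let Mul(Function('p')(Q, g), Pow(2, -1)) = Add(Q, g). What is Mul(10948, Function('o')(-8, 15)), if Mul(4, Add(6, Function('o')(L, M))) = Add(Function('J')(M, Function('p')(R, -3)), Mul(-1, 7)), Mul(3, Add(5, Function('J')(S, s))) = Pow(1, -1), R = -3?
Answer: Rational(-292859, 3) ≈ -97620.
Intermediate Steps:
Function('p')(Q, g) = Add(Mul(2, Q), Mul(2, g)) (Function('p')(Q, g) = Mul(2, Add(Q, g)) = Add(Mul(2, Q), Mul(2, g)))
Function('J')(S, s) = Rational(-14, 3) (Function('J')(S, s) = Add(-5, Mul(Rational(1, 3), Pow(1, -1))) = Add(-5, Mul(Rational(1, 3), 1)) = Add(-5, Rational(1, 3)) = Rational(-14, 3))
Function('o')(L, M) = Rational(-107, 12) (Function('o')(L, M) = Add(-6, Mul(Rational(1, 4), Add(Rational(-14, 3), Mul(-1, 7)))) = Add(-6, Mul(Rational(1, 4), Add(Rational(-14, 3), -7))) = Add(-6, Mul(Rational(1, 4), Rational(-35, 3))) = Add(-6, Rational(-35, 12)) = Rational(-107, 12))
Mul(10948, Function('o')(-8, 15)) = Mul(10948, Rational(-107, 12)) = Rational(-292859, 3)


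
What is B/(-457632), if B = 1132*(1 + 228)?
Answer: -64807/114408 ≈ -0.56645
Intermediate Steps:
B = 259228 (B = 1132*229 = 259228)
B/(-457632) = 259228/(-457632) = 259228*(-1/457632) = -64807/114408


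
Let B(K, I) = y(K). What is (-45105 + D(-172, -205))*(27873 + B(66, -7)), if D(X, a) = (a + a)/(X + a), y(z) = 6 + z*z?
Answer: -548129581125/377 ≈ -1.4539e+9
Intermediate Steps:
y(z) = 6 + z²
B(K, I) = 6 + K²
D(X, a) = 2*a/(X + a) (D(X, a) = (2*a)/(X + a) = 2*a/(X + a))
(-45105 + D(-172, -205))*(27873 + B(66, -7)) = (-45105 + 2*(-205)/(-172 - 205))*(27873 + (6 + 66²)) = (-45105 + 2*(-205)/(-377))*(27873 + (6 + 4356)) = (-45105 + 2*(-205)*(-1/377))*(27873 + 4362) = (-45105 + 410/377)*32235 = -17004175/377*32235 = -548129581125/377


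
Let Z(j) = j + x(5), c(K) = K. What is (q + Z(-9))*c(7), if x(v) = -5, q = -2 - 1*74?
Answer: -630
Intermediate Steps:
q = -76 (q = -2 - 74 = -76)
Z(j) = -5 + j (Z(j) = j - 5 = -5 + j)
(q + Z(-9))*c(7) = (-76 + (-5 - 9))*7 = (-76 - 14)*7 = -90*7 = -630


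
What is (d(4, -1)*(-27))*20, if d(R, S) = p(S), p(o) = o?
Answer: 540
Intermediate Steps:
d(R, S) = S
(d(4, -1)*(-27))*20 = -1*(-27)*20 = 27*20 = 540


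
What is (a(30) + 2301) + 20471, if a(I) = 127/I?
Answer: 683287/30 ≈ 22776.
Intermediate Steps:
(a(30) + 2301) + 20471 = (127/30 + 2301) + 20471 = 69157/30 + 20471 = 683287/30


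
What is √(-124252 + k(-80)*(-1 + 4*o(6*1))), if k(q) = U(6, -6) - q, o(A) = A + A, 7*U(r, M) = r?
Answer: I*√5902134/7 ≈ 347.06*I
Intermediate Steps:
U(r, M) = r/7
o(A) = 2*A
k(q) = 6/7 - q (k(q) = (⅐)*6 - q = 6/7 - q)
√(-124252 + k(-80)*(-1 + 4*o(6*1))) = √(-124252 + (6/7 - 1*(-80))*(-1 + 4*(2*(6*1)))) = √(-124252 + (6/7 + 80)*(-1 + 4*(2*6))) = √(-124252 + 566*(-1 + 4*12)/7) = √(-124252 + 566*(-1 + 48)/7) = √(-124252 + (566/7)*47) = √(-124252 + 26602/7) = √(-843162/7) = I*√5902134/7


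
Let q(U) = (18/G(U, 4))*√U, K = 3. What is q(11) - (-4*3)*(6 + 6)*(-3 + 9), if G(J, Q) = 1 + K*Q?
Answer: 864 + 18*√11/13 ≈ 868.59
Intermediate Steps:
G(J, Q) = 1 + 3*Q
q(U) = 18*√U/13 (q(U) = (18/(1 + 3*4))*√U = (18/(1 + 12))*√U = (18/13)*√U = (18*(1/13))*√U = 18*√U/13)
q(11) - (-4*3)*(6 + 6)*(-3 + 9) = 18*√11/13 - (-4*3)*(6 + 6)*(-3 + 9) = 18*√11/13 - (-12*12)*6 = 18*√11/13 - (-144)*6 = 18*√11/13 - 1*(-864) = 18*√11/13 + 864 = 864 + 18*√11/13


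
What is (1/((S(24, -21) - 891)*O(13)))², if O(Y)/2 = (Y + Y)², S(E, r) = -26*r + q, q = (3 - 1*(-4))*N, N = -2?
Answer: 1/235582095424 ≈ 4.2448e-12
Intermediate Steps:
q = -14 (q = (3 - 1*(-4))*(-2) = (3 + 4)*(-2) = 7*(-2) = -14)
S(E, r) = -14 - 26*r (S(E, r) = -26*r - 14 = -14 - 26*r)
O(Y) = 8*Y² (O(Y) = 2*(Y + Y)² = 2*(2*Y)² = 2*(4*Y²) = 8*Y²)
(1/((S(24, -21) - 891)*O(13)))² = (1/(((-14 - 26*(-21)) - 891)*((8*13²))))² = (1/(((-14 + 546) - 891)*((8*169))))² = (1/((532 - 891)*1352))² = ((1/1352)/(-359))² = (-1/359*1/1352)² = (-1/485368)² = 1/235582095424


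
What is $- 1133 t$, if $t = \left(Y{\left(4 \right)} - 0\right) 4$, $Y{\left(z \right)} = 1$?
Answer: $-4532$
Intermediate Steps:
$t = 4$ ($t = \left(1 - 0\right) 4 = \left(1 + \left(-2 + 2\right)\right) 4 = \left(1 + 0\right) 4 = 1 \cdot 4 = 4$)
$- 1133 t = \left(-1133\right) 4 = -4532$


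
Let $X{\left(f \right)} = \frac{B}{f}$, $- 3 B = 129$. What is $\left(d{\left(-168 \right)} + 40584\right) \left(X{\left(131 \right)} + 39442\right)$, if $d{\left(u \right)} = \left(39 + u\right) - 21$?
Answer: $\frac{208916776806}{131} \approx 1.5948 \cdot 10^{9}$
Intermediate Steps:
$B = -43$ ($B = \left(- \frac{1}{3}\right) 129 = -43$)
$X{\left(f \right)} = - \frac{43}{f}$
$d{\left(u \right)} = 18 + u$
$\left(d{\left(-168 \right)} + 40584\right) \left(X{\left(131 \right)} + 39442\right) = \left(\left(18 - 168\right) + 40584\right) \left(- \frac{43}{131} + 39442\right) = \left(-150 + 40584\right) \left(\left(-43\right) \frac{1}{131} + 39442\right) = 40434 \left(- \frac{43}{131} + 39442\right) = 40434 \cdot \frac{5166859}{131} = \frac{208916776806}{131}$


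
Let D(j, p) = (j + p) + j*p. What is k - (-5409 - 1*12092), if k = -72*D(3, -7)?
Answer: 19301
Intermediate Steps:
D(j, p) = j + p + j*p
k = 1800 (k = -72*(3 - 7 + 3*(-7)) = -72*(3 - 7 - 21) = -72*(-25) = 1800)
k - (-5409 - 1*12092) = 1800 - (-5409 - 1*12092) = 1800 - (-5409 - 12092) = 1800 - 1*(-17501) = 1800 + 17501 = 19301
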